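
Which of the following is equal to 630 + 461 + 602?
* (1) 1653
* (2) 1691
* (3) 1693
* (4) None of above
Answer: 3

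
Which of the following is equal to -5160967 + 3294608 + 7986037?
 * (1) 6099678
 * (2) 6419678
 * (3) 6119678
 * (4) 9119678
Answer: 3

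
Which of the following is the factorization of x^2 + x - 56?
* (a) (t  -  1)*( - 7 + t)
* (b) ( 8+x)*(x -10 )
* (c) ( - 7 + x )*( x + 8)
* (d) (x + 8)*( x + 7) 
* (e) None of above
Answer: c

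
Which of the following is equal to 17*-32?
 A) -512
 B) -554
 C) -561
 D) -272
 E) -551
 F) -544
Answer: F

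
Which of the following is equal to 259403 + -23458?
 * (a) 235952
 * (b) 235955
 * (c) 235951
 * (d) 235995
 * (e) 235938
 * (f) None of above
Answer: f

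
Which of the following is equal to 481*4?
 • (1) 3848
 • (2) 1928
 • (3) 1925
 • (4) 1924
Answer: 4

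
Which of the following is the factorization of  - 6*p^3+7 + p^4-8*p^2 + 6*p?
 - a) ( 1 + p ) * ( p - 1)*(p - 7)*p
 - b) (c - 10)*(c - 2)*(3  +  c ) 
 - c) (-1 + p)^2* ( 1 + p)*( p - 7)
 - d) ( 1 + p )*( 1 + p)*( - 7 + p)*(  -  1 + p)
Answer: d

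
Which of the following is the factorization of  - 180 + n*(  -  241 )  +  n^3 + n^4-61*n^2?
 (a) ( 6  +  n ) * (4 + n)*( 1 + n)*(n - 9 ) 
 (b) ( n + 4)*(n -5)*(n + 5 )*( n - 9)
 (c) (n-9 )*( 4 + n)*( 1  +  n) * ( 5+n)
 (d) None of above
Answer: c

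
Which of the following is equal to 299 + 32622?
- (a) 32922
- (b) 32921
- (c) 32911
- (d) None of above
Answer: b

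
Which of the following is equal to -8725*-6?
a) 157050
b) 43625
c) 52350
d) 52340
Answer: c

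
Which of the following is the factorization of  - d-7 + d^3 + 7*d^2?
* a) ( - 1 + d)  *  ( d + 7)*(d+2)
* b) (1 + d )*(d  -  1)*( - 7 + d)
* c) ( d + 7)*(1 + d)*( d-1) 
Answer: c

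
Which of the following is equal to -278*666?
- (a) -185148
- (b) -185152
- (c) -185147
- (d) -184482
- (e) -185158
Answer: a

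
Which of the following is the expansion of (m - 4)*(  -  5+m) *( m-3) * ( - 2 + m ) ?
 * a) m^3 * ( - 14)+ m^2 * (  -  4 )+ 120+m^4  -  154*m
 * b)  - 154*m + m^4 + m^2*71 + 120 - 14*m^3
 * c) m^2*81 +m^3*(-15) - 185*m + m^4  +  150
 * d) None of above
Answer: b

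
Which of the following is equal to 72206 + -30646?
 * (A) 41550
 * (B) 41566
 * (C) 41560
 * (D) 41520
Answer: C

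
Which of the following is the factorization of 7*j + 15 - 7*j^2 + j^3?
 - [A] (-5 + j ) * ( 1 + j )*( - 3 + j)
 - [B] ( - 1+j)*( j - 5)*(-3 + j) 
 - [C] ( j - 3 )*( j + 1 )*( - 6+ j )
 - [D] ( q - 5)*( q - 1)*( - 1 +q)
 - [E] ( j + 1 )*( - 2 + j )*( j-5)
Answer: A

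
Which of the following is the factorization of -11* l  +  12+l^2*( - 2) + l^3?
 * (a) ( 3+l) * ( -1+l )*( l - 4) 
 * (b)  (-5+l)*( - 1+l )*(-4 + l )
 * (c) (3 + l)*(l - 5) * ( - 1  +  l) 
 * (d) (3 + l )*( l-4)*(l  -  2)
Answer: a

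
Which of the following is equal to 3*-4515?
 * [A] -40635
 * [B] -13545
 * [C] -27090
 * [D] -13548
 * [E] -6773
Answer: B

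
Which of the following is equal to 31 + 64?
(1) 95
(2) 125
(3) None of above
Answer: 1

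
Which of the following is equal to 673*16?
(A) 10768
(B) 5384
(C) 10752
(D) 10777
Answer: A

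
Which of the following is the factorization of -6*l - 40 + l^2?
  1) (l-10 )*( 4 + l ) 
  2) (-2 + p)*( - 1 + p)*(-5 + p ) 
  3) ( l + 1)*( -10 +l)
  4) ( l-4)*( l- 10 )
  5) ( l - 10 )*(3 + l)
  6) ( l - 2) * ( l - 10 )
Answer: 1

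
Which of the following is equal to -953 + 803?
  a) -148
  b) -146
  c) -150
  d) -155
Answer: c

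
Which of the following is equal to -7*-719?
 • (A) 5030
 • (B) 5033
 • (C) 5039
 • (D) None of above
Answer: B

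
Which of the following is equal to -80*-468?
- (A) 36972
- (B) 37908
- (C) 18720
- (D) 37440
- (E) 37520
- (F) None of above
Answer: D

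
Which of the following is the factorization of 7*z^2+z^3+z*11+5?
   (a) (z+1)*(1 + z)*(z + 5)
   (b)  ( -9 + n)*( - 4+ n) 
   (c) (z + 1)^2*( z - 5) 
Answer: a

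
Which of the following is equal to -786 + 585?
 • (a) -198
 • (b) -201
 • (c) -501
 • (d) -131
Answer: b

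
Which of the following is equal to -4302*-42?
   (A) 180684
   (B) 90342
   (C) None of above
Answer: A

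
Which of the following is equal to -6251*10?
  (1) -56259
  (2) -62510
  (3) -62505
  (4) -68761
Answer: 2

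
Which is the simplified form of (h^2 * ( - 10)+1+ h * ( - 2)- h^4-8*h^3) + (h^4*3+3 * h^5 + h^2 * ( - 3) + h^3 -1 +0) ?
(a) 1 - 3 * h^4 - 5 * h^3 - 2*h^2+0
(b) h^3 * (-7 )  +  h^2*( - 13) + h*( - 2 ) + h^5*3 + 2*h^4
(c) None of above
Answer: b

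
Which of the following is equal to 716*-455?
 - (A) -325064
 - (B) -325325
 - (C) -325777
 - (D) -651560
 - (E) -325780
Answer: E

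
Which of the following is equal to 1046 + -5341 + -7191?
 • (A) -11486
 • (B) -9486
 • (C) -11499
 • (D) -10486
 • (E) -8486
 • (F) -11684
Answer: A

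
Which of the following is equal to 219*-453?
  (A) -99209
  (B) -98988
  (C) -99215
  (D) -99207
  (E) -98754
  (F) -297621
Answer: D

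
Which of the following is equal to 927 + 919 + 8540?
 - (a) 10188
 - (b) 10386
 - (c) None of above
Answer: b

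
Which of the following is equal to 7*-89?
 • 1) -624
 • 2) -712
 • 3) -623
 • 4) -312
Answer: 3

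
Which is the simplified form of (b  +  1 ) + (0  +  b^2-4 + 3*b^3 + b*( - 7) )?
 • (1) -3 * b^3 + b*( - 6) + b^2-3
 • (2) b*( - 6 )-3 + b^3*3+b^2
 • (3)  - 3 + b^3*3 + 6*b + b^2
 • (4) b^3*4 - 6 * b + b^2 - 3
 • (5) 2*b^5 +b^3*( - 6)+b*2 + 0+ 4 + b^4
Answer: 2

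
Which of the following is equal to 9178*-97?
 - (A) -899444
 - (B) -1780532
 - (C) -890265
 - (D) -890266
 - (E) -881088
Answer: D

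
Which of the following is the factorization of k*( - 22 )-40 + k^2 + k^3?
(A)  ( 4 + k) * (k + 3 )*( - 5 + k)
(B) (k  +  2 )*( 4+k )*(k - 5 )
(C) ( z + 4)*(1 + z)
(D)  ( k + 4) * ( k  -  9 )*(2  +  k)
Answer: B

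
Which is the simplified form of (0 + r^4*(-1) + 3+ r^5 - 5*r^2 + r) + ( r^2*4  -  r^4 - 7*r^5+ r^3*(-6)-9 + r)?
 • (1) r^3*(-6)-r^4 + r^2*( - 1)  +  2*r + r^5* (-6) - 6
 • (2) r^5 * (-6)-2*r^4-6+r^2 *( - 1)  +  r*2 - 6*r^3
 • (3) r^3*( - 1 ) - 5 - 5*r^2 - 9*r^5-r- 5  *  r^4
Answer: 2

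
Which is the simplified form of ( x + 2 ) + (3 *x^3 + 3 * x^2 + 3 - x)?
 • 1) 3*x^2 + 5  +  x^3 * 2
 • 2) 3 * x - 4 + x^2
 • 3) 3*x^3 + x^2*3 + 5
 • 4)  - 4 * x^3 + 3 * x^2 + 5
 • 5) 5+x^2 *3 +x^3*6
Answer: 3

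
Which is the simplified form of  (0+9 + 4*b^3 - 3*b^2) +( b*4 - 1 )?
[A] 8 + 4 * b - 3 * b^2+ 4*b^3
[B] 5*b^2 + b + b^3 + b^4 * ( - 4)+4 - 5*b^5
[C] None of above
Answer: A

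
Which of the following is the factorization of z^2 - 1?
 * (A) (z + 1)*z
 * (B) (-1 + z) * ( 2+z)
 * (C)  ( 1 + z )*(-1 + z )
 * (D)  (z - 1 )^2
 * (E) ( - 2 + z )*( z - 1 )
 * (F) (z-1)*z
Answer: C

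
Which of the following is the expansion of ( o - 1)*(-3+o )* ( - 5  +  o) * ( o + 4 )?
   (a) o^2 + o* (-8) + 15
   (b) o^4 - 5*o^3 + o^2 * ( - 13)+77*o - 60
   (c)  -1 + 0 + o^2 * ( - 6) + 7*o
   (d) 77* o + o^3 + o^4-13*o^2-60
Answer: b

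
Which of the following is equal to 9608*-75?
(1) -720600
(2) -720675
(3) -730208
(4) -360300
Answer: 1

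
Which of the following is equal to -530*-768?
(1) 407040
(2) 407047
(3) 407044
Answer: 1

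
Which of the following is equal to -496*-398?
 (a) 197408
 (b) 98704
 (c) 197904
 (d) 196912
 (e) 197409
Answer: a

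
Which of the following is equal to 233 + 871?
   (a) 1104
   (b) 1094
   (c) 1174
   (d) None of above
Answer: a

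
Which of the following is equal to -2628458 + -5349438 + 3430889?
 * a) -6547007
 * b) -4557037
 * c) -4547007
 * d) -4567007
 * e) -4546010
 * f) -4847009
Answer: c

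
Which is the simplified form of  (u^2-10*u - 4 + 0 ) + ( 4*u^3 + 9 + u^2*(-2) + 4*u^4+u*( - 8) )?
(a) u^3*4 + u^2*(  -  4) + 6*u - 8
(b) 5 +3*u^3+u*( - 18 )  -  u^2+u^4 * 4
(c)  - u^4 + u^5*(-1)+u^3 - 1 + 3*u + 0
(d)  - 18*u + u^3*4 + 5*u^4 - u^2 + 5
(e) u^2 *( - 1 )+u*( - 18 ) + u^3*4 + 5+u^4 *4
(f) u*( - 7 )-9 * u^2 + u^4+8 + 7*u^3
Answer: e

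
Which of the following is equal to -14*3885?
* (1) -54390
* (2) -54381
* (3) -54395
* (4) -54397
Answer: 1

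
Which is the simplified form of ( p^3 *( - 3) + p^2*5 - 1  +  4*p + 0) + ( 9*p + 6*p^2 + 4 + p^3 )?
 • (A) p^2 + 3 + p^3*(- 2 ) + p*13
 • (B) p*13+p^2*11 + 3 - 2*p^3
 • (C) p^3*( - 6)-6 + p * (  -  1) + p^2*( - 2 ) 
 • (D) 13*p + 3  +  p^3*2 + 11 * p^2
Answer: B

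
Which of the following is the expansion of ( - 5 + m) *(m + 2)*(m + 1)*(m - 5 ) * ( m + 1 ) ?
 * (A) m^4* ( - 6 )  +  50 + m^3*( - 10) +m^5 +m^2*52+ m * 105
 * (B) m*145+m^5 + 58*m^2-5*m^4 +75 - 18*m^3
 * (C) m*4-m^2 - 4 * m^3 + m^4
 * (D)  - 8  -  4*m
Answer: A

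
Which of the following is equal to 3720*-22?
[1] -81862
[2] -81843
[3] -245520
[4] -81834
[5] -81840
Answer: 5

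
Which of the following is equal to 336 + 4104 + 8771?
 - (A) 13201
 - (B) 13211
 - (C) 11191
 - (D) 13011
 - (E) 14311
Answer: B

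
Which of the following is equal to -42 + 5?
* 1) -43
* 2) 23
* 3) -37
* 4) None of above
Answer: 3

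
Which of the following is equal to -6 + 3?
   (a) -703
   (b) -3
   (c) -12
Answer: b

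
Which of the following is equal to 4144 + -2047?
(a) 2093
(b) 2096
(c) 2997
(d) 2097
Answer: d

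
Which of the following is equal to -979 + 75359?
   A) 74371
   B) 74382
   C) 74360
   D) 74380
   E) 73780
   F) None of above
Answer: D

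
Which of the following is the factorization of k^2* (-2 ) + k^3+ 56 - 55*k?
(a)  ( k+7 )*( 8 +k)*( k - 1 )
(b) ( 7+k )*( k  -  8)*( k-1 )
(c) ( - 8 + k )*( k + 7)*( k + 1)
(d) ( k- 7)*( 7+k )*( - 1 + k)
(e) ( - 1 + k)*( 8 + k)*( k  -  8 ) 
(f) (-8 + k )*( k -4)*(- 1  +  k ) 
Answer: b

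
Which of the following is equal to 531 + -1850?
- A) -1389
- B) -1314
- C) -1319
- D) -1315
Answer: C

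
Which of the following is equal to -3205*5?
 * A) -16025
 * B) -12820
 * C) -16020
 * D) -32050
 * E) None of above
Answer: A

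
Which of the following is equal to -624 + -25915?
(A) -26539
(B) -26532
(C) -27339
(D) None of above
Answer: A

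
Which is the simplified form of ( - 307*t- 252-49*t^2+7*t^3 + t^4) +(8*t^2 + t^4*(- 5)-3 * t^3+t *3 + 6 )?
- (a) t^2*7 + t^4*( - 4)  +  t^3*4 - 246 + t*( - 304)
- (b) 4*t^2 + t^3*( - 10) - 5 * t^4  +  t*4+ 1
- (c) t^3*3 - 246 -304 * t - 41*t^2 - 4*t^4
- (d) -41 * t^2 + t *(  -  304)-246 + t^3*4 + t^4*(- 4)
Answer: d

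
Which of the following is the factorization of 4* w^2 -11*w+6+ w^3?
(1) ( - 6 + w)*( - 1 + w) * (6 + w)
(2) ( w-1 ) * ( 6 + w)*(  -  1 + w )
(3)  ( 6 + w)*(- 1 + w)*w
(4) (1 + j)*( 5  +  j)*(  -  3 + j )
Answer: 2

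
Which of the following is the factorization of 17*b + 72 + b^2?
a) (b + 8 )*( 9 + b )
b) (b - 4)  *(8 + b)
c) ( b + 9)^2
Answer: a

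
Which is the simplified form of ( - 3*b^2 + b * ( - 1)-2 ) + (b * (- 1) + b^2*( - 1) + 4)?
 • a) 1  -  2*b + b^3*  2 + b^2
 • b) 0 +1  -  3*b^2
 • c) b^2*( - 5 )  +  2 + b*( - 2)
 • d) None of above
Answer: d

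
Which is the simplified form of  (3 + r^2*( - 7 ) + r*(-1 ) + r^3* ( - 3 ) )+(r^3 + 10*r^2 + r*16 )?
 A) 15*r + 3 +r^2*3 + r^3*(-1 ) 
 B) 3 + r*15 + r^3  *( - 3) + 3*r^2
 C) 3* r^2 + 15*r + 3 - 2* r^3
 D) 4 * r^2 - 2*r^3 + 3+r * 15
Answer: C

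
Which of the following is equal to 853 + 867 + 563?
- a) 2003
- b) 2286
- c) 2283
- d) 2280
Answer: c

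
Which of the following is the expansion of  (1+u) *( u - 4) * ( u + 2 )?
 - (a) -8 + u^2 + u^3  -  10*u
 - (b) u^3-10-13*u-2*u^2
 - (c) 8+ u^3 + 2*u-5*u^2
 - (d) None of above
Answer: d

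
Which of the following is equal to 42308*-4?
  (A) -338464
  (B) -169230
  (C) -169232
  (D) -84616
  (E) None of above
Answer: C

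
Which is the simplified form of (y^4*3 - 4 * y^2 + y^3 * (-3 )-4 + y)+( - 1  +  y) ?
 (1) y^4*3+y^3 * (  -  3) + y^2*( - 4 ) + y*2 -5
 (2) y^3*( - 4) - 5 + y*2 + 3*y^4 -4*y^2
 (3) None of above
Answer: 1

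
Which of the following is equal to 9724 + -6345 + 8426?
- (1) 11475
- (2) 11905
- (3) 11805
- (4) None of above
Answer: 3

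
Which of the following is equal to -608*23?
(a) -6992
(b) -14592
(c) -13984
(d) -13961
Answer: c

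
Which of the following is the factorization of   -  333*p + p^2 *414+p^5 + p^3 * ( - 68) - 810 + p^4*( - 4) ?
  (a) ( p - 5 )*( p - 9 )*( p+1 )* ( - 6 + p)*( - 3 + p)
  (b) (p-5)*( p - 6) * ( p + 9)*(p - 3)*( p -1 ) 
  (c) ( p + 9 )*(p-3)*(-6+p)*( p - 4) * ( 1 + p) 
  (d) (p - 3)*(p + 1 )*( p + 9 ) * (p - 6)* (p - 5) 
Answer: d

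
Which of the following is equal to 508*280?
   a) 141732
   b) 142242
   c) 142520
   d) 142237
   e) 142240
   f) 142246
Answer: e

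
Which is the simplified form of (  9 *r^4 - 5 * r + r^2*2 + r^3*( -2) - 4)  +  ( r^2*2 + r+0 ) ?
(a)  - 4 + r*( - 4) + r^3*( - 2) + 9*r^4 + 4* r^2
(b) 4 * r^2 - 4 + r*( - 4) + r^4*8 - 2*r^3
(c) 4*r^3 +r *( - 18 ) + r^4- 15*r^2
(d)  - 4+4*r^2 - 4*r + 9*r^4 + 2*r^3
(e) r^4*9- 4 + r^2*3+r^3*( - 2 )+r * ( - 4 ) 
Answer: a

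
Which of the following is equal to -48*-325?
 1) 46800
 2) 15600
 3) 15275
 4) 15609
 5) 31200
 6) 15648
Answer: 2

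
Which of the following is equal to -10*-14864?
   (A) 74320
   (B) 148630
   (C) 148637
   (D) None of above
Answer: D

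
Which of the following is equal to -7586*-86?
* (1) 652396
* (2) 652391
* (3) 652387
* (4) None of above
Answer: 1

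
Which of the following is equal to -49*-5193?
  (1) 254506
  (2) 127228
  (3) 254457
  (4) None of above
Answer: 3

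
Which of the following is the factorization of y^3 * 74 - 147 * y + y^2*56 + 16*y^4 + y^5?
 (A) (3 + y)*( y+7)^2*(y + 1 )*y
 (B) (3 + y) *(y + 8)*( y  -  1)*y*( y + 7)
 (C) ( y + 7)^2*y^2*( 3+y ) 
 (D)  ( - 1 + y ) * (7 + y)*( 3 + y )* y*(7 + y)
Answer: D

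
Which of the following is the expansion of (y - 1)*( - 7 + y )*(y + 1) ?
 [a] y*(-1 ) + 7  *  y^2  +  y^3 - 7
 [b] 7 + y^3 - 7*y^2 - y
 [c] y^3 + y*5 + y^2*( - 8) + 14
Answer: b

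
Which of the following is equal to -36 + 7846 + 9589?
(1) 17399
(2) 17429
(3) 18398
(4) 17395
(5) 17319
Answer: 1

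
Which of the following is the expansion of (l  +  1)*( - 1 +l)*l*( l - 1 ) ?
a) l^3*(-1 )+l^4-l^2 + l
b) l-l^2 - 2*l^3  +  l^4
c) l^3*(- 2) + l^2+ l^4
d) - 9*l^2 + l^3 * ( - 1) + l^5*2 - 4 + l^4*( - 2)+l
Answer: a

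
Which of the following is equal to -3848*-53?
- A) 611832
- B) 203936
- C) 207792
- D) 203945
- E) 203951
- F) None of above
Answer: F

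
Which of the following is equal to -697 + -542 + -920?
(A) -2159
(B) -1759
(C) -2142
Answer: A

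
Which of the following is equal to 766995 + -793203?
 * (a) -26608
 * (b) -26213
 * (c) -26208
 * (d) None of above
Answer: c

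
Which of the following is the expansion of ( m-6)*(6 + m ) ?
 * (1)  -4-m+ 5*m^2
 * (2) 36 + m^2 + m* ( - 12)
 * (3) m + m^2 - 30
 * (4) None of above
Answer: 4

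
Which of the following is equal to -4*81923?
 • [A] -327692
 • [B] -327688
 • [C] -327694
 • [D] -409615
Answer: A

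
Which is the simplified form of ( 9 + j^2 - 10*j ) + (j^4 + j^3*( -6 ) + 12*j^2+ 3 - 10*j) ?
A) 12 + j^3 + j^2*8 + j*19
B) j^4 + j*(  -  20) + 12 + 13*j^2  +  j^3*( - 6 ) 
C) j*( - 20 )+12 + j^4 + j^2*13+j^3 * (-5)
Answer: B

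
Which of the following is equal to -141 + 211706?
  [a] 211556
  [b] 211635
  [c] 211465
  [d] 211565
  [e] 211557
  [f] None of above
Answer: d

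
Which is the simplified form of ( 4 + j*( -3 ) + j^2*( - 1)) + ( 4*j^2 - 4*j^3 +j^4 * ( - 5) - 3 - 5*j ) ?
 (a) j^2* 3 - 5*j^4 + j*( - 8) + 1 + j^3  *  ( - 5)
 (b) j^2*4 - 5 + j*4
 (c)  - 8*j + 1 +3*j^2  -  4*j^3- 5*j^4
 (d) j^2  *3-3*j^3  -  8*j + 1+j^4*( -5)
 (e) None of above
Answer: c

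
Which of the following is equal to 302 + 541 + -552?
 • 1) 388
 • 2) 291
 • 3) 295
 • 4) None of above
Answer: 2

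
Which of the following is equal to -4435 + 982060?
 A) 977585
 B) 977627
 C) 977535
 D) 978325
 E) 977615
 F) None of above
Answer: F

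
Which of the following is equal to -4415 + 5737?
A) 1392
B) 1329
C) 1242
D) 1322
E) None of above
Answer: D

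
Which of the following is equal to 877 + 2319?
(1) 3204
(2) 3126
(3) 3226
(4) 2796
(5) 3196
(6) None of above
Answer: 5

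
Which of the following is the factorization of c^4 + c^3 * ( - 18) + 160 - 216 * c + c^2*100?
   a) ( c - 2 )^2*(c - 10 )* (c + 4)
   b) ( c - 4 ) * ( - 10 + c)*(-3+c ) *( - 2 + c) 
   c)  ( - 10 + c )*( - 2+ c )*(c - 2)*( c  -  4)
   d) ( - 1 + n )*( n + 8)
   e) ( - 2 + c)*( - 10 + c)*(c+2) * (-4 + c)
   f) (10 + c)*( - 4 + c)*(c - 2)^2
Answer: c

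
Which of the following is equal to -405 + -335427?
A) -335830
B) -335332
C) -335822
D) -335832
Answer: D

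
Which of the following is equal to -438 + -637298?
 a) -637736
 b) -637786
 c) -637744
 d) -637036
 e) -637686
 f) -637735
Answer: a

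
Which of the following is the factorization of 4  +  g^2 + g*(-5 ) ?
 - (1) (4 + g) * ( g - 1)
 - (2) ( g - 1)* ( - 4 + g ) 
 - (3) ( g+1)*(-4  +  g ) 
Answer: 2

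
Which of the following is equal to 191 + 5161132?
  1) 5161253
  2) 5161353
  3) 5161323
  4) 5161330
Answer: 3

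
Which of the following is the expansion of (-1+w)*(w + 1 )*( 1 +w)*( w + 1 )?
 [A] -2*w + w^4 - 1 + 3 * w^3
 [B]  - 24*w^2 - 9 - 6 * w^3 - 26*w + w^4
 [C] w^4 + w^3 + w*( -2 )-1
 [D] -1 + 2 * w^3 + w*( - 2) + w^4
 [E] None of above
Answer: D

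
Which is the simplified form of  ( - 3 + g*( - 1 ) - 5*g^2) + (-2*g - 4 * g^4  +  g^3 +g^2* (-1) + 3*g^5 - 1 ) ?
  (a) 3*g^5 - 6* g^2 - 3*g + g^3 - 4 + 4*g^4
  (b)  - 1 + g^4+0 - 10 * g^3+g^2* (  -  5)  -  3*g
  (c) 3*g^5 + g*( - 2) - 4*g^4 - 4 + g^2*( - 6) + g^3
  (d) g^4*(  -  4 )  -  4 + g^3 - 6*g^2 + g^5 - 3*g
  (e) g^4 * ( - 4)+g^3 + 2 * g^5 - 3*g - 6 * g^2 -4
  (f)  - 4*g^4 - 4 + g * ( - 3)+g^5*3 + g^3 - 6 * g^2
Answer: f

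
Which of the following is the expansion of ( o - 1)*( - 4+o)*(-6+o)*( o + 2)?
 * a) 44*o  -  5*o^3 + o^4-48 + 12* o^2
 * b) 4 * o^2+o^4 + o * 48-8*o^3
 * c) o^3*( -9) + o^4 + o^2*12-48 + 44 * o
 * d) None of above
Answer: c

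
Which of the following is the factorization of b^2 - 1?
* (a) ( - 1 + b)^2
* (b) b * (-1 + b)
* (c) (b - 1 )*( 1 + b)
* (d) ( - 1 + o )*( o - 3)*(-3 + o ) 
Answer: c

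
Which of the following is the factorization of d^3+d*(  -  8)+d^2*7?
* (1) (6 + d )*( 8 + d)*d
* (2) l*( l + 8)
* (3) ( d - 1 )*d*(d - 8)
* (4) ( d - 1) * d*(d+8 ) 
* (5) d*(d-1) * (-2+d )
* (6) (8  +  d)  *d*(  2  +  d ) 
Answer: 4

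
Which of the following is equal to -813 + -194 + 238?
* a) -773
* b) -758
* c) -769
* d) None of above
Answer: c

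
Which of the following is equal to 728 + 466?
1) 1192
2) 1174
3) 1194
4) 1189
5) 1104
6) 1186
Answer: 3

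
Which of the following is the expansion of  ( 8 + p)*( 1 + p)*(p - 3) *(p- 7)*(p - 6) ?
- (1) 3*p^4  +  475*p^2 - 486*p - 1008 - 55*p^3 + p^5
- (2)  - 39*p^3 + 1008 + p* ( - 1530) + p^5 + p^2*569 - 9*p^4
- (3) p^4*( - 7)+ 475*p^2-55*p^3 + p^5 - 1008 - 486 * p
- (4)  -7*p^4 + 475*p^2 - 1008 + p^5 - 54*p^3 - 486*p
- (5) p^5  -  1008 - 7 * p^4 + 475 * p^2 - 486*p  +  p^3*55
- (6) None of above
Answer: 3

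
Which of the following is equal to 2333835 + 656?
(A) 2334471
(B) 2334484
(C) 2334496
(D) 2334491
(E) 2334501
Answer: D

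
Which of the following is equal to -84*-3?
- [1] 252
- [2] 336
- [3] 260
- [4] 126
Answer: 1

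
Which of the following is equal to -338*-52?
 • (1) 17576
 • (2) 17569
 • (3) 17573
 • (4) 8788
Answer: 1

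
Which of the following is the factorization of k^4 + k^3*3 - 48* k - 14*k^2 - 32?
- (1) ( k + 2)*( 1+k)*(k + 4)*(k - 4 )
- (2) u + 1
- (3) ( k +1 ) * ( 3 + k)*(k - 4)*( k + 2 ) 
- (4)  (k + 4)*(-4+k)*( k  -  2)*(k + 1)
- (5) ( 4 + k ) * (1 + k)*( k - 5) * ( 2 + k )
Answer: 1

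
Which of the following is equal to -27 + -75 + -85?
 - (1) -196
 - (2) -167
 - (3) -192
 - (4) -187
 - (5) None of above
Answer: 4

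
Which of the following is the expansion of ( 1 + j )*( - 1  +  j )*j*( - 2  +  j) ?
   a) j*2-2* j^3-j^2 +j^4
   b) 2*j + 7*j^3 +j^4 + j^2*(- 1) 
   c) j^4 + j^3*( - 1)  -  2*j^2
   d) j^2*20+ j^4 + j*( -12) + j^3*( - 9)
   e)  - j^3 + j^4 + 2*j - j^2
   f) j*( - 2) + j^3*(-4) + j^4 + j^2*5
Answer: a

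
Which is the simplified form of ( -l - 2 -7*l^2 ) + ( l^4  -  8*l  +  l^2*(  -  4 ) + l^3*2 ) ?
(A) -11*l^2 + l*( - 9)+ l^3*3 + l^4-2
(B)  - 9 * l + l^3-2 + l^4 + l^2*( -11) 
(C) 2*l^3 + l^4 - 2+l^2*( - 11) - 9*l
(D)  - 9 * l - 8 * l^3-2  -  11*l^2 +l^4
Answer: C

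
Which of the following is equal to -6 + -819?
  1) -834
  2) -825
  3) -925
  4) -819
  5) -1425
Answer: 2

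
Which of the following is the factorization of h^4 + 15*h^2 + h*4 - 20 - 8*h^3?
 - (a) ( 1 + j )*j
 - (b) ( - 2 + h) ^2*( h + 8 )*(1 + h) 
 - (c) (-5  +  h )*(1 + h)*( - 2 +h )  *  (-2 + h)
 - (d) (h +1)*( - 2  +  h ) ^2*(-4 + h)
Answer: c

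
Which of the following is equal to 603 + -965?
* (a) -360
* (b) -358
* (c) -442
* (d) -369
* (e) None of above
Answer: e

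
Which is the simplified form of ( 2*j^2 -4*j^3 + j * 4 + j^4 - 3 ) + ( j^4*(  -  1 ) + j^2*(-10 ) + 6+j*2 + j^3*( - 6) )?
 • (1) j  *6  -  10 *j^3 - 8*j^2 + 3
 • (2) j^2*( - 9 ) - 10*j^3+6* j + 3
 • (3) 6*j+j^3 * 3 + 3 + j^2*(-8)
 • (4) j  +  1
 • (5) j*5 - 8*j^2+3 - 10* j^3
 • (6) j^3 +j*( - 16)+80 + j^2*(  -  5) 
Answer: 1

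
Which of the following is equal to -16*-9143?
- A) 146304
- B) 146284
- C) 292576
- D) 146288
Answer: D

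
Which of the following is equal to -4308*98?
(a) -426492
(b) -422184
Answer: b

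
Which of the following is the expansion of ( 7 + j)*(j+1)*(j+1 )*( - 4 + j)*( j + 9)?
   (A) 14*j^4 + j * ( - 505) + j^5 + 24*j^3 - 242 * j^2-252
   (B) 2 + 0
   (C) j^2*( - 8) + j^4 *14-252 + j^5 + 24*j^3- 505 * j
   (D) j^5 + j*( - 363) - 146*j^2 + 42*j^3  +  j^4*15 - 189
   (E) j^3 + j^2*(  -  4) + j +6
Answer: A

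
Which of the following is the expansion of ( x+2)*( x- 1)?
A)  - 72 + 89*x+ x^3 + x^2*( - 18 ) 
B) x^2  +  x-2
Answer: B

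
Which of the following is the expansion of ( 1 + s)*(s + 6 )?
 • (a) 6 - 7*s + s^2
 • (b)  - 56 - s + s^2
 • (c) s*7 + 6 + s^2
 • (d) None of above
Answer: c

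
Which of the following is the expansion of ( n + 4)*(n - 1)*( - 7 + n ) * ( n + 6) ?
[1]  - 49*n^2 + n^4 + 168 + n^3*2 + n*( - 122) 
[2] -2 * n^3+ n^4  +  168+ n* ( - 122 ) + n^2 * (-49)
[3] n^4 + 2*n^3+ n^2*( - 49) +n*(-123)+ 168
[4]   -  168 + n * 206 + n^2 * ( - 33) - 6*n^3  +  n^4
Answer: 1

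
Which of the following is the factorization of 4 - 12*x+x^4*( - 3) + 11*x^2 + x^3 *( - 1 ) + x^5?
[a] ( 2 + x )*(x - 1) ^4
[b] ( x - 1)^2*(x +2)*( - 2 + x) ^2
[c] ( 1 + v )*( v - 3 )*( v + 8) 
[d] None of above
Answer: d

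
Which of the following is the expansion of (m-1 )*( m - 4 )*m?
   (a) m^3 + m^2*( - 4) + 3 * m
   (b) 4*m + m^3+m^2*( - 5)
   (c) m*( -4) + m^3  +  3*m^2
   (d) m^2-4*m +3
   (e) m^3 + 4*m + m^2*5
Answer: b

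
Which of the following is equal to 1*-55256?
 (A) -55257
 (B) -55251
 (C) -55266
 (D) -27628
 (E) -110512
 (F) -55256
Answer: F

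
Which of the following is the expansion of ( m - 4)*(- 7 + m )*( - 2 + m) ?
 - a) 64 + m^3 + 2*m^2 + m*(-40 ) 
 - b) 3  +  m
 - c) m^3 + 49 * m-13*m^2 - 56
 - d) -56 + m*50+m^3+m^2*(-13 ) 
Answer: d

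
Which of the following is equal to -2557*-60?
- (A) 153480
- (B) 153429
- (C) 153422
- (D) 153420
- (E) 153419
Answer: D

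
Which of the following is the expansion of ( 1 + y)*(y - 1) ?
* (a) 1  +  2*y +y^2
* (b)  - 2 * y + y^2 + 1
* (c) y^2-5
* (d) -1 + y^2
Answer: d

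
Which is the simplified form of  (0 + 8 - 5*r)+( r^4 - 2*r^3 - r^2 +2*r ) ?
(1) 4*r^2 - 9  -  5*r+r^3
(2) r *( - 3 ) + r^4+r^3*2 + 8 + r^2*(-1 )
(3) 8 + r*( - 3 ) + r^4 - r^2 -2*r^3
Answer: 3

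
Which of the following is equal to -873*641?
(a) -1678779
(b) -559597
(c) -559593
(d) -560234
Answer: c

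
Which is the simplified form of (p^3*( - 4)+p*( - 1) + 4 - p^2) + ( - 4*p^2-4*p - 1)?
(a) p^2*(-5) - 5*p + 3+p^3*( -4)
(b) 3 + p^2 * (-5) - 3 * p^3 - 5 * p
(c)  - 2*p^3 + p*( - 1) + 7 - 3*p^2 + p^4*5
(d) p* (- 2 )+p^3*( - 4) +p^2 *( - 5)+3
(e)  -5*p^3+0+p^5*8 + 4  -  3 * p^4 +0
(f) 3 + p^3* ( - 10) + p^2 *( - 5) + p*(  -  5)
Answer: a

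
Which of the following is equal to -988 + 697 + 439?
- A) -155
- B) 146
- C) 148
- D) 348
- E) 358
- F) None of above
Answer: C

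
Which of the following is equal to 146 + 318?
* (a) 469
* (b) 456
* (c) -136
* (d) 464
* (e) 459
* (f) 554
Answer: d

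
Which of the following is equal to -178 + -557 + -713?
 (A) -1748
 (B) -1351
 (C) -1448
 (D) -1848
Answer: C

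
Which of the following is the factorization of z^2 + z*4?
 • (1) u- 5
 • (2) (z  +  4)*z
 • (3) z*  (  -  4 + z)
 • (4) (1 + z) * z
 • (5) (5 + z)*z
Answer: 2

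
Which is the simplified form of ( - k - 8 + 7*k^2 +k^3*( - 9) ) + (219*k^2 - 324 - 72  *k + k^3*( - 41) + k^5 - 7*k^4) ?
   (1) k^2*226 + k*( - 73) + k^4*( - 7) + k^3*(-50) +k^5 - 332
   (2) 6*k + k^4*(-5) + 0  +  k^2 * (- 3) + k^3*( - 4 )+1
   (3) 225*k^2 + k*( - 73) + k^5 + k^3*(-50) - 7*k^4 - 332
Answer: 1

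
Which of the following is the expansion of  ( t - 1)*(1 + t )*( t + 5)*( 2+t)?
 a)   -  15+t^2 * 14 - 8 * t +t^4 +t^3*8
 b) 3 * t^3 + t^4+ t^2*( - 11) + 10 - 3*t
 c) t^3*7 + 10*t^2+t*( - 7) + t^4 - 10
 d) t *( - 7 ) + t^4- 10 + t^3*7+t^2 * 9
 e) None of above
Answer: d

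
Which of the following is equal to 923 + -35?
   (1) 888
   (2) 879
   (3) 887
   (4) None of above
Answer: 1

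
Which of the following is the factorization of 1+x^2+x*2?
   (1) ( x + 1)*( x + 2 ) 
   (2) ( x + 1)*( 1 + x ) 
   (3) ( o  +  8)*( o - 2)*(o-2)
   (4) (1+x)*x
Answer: 2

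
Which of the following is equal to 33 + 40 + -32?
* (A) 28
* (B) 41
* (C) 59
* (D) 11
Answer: B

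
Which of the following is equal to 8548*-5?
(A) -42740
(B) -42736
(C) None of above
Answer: A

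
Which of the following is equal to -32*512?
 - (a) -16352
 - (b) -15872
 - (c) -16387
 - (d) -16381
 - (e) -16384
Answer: e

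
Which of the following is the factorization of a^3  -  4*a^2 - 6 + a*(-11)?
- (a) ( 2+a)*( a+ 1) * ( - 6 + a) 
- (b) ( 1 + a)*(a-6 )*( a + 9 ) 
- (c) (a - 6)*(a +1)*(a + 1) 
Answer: c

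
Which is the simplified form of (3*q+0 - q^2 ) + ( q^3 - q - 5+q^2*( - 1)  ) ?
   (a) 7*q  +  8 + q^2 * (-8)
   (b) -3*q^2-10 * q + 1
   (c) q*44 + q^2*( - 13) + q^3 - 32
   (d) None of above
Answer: d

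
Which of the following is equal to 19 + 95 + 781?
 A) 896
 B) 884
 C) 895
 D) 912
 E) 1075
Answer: C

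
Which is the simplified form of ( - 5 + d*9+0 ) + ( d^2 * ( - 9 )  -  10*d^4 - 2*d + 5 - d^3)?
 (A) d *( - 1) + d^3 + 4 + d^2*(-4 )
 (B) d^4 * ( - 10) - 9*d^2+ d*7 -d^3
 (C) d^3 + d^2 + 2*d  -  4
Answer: B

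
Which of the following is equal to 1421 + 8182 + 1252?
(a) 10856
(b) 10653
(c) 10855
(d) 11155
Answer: c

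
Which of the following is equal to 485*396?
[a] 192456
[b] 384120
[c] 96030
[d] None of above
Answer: d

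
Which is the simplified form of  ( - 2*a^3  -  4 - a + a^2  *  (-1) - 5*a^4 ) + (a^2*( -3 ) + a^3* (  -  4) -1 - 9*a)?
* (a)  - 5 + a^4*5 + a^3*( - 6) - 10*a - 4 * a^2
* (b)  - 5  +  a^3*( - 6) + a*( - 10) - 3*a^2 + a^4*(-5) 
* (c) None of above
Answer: c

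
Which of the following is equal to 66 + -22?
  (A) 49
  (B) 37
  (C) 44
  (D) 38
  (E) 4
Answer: C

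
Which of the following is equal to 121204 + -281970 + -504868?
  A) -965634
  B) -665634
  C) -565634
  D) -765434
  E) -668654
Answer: B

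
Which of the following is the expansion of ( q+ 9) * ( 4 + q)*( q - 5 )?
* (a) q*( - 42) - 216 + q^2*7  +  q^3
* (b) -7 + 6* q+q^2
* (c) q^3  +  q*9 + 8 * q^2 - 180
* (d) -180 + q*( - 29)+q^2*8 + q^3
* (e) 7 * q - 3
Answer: d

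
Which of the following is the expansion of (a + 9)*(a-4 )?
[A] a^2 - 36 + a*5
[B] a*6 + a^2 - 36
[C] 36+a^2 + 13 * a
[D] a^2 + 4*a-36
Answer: A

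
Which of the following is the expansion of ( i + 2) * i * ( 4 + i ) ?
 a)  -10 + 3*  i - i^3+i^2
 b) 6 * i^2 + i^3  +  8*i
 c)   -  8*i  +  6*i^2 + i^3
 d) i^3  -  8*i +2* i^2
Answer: b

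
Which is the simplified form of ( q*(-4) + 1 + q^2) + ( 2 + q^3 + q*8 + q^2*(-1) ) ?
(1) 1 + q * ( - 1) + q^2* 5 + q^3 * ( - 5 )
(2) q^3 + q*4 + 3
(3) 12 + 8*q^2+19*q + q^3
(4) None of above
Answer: 2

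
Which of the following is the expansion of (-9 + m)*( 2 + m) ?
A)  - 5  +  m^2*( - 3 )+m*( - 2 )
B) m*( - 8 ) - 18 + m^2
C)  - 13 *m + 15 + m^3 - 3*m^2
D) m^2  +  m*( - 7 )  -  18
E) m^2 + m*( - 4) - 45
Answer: D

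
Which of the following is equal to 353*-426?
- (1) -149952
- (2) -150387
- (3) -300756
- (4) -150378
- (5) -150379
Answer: 4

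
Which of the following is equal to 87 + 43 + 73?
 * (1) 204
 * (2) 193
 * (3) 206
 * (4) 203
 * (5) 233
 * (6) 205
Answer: 4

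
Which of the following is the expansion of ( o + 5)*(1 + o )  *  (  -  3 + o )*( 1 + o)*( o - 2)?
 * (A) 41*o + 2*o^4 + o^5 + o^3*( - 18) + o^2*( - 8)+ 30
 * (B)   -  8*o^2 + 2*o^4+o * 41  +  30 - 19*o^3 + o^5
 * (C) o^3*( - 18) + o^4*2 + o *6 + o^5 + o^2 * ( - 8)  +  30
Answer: A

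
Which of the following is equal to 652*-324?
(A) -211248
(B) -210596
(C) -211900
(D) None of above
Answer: A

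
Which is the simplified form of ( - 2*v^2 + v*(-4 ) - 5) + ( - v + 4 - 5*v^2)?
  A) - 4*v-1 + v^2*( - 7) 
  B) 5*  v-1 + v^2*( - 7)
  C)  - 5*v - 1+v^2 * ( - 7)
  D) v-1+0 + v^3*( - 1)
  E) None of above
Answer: C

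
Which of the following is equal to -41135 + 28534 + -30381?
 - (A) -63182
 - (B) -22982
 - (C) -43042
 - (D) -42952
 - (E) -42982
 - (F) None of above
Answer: E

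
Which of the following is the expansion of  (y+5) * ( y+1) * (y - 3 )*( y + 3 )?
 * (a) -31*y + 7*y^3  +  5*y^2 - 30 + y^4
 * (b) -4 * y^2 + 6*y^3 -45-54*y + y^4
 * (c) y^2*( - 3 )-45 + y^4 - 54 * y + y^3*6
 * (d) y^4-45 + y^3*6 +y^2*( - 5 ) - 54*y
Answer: b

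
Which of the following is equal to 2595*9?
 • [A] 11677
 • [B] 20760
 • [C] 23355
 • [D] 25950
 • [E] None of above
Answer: C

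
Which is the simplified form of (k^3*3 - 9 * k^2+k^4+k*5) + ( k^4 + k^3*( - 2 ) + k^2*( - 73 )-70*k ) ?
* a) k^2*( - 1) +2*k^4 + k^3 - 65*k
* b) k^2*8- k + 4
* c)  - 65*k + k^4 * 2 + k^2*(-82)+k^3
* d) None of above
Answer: c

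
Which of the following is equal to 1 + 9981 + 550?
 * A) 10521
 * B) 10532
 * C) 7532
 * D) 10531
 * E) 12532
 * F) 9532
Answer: B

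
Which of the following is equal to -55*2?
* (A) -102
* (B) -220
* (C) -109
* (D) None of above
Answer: D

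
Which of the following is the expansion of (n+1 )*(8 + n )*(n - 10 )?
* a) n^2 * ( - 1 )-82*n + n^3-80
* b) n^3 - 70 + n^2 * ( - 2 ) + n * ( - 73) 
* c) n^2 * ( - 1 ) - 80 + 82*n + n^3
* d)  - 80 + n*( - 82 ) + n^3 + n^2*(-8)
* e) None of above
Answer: a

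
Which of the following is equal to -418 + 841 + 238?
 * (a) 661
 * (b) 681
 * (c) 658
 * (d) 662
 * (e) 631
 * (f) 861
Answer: a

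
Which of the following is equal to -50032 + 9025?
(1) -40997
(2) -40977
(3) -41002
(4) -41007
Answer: 4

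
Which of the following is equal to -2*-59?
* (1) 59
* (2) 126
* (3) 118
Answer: 3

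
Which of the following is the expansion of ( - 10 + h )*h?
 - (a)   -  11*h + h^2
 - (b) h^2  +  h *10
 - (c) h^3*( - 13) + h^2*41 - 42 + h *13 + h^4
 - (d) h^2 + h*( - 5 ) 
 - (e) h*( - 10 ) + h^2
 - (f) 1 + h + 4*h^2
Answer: e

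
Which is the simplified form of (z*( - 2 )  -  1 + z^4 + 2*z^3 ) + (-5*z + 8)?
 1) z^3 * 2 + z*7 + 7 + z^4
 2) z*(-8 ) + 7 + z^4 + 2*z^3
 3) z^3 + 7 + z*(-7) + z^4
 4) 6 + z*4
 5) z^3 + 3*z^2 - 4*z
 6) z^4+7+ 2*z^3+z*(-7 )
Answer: 6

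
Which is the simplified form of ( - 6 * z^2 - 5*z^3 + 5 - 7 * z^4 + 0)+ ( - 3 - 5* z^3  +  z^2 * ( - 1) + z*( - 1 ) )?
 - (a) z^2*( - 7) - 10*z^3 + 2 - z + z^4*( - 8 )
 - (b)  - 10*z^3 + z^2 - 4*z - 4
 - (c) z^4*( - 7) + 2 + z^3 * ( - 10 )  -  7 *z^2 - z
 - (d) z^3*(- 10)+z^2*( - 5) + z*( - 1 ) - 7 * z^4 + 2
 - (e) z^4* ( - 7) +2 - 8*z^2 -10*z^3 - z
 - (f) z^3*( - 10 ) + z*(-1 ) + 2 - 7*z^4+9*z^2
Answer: c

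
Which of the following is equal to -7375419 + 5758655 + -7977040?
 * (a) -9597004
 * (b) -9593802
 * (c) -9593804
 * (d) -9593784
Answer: c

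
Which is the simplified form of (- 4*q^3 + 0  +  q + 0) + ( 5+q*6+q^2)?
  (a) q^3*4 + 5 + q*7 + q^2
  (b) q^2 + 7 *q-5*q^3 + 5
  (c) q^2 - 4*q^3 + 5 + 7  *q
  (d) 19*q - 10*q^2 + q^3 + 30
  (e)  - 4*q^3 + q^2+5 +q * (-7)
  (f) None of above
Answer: c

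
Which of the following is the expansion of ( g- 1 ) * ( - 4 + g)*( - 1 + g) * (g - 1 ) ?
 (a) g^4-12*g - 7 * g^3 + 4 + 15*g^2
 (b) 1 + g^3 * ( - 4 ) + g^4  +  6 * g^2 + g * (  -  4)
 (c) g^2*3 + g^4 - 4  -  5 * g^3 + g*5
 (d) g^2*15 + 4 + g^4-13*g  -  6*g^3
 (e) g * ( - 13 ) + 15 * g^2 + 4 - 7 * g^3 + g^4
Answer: e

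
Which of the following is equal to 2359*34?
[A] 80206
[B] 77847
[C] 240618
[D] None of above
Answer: A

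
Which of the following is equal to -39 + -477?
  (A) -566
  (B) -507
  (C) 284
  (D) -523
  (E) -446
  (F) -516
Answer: F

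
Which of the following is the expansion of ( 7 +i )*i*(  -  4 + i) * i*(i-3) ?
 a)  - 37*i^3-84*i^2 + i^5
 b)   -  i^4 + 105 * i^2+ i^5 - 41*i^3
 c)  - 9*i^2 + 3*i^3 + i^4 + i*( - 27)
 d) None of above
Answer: d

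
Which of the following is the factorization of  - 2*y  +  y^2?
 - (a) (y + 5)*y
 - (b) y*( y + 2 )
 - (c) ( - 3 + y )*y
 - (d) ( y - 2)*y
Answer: d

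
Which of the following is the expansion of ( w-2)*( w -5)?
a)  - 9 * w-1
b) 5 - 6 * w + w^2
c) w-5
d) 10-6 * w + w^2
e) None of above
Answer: e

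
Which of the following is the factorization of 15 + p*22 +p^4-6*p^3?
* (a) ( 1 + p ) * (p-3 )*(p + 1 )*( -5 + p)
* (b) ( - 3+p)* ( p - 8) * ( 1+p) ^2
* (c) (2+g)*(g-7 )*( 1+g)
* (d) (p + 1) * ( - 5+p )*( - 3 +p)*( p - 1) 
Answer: a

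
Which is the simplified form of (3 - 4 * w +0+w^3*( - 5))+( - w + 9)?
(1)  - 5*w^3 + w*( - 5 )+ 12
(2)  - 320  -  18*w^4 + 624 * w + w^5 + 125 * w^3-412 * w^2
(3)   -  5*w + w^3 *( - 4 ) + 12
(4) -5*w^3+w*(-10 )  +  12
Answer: 1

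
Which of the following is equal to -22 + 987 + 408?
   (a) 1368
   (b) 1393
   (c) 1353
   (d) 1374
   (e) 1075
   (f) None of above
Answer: f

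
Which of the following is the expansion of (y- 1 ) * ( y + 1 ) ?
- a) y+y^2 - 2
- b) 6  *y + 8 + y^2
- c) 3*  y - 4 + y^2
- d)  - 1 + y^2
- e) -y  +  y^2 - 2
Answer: d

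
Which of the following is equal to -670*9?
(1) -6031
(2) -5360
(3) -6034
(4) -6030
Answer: 4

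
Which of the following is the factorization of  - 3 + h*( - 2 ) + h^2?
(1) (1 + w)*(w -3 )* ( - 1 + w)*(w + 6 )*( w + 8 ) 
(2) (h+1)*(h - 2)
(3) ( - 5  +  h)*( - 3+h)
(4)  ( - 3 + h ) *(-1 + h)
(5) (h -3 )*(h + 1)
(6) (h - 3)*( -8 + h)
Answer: 5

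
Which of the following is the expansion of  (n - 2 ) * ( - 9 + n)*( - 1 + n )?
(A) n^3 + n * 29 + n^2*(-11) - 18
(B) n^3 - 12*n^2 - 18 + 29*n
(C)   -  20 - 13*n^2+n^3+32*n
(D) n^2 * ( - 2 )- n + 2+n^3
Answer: B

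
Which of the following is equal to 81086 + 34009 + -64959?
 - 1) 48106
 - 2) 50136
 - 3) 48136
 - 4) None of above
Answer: 2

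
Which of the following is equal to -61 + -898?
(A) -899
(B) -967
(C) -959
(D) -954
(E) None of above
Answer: C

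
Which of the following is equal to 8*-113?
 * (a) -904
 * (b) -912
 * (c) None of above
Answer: a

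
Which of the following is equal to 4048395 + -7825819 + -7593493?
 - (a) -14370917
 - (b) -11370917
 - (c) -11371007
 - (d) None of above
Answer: b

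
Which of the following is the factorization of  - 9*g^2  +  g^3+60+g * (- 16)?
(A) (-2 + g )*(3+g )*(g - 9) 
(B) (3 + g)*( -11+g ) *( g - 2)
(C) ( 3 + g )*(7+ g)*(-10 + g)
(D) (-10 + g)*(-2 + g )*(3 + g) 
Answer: D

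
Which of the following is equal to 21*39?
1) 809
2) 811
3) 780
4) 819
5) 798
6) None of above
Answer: 4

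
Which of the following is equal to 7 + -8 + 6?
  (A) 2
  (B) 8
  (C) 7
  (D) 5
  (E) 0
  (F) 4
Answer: D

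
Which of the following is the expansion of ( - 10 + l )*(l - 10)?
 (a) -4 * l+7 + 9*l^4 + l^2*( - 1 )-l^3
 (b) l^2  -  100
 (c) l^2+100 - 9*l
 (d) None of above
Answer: d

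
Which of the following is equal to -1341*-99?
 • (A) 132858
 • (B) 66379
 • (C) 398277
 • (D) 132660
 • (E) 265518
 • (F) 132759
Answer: F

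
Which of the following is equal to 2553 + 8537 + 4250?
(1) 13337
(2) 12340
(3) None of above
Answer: 3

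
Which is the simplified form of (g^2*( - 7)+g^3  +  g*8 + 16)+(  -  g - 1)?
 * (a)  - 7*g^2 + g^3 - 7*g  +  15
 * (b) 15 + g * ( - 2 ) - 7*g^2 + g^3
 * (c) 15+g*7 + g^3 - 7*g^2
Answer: c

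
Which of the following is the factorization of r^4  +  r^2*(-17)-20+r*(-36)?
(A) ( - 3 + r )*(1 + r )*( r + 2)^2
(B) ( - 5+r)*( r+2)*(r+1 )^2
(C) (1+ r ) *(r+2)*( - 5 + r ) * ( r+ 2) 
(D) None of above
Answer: C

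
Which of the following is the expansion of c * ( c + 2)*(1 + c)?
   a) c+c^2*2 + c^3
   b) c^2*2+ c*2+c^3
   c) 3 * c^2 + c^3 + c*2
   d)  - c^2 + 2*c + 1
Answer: c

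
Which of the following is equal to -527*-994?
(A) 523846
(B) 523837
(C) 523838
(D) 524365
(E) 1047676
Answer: C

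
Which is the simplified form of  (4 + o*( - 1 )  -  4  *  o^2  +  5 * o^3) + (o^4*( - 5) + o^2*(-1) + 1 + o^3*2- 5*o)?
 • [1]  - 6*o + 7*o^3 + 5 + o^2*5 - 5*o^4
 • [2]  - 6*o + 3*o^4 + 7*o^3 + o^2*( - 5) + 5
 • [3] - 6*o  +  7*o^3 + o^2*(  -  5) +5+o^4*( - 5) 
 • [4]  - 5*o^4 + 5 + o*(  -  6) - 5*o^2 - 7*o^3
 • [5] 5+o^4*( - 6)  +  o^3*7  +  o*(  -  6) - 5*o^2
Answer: 3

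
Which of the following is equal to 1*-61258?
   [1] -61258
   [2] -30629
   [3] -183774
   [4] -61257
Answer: 1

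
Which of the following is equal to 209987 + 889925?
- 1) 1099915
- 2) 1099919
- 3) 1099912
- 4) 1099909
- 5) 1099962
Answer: 3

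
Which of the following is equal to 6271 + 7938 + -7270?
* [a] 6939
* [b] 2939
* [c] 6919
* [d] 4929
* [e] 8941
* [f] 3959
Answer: a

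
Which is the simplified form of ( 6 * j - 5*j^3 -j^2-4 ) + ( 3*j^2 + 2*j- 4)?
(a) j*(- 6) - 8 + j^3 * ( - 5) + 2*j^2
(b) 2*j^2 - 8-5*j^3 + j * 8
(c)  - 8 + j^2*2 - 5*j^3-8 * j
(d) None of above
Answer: b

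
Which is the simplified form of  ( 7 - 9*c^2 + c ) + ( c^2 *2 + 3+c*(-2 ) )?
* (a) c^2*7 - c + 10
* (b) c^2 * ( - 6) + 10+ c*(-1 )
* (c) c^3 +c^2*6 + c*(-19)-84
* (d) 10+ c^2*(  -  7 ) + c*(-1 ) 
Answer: d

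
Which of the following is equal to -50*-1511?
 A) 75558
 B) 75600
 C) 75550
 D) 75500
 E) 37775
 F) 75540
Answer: C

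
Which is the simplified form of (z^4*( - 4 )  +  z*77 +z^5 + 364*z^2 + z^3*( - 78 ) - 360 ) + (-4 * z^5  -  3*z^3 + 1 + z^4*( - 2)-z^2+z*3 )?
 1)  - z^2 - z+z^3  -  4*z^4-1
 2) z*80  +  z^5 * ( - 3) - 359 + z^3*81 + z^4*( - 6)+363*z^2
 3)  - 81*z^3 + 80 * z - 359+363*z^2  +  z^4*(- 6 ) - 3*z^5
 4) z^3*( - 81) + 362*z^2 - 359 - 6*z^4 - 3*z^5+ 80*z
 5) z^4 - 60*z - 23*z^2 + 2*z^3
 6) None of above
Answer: 3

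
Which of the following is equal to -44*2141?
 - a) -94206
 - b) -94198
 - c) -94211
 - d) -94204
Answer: d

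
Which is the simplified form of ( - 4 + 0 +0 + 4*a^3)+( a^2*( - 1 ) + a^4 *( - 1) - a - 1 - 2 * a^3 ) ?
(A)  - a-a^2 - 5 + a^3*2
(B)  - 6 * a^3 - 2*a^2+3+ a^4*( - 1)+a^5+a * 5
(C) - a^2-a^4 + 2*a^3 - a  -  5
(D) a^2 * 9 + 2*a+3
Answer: C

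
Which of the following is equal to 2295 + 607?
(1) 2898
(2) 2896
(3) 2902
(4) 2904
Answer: 3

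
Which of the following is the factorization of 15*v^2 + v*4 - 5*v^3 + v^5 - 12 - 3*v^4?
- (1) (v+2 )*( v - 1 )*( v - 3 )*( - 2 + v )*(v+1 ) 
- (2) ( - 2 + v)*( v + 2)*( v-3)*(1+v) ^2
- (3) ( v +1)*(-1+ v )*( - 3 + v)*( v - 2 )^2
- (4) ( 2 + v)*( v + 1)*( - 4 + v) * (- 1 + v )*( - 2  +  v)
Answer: 1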